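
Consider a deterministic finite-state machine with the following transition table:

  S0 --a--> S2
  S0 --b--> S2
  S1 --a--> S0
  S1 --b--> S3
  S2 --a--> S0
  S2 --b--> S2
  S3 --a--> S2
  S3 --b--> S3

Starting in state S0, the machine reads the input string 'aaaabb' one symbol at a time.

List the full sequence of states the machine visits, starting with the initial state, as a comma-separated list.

Answer: S0, S2, S0, S2, S0, S2, S2

Derivation:
Start: S0
  read 'a': S0 --a--> S2
  read 'a': S2 --a--> S0
  read 'a': S0 --a--> S2
  read 'a': S2 --a--> S0
  read 'b': S0 --b--> S2
  read 'b': S2 --b--> S2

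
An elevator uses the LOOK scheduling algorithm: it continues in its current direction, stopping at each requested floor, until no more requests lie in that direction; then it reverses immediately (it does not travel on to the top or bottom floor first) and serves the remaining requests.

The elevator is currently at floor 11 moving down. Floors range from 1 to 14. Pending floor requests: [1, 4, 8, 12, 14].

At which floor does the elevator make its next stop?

Current floor: 11, direction: down
Requests above: [12, 14]
Requests below: [1, 4, 8]
Moving down and requests lie below → nearest below is max([1, 4, 8]) = 8

Answer: 8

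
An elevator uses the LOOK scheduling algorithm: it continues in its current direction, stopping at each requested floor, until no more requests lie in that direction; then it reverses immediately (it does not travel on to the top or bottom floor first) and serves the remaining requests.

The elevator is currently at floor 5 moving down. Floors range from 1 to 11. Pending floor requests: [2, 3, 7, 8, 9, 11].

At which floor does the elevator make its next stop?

Answer: 3

Derivation:
Current floor: 5, direction: down
Requests above: [7, 8, 9, 11]
Requests below: [2, 3]
Moving down and requests lie below → nearest below is max([2, 3]) = 3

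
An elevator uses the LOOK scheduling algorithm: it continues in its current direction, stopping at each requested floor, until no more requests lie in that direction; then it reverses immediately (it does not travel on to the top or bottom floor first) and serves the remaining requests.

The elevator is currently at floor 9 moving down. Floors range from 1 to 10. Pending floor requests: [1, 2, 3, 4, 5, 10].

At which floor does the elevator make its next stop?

Current floor: 9, direction: down
Requests above: [10]
Requests below: [1, 2, 3, 4, 5]
Moving down and requests lie below → nearest below is max([1, 2, 3, 4, 5]) = 5

Answer: 5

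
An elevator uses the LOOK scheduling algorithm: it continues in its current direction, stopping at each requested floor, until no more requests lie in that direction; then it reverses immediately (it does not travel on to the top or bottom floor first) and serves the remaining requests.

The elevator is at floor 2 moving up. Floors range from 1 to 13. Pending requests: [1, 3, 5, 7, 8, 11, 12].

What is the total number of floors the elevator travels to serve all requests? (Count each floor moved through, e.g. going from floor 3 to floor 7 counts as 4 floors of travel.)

Start at floor 2 moving up, LOOK stop order: [3, 5, 7, 8, 11, 12, 1]
  2 → 3: |3-2| = 1, total = 1
  3 → 5: |5-3| = 2, total = 3
  5 → 7: |7-5| = 2, total = 5
  7 → 8: |8-7| = 1, total = 6
  8 → 11: |11-8| = 3, total = 9
  11 → 12: |12-11| = 1, total = 10
  12 → 1: |1-12| = 11, total = 21

Answer: 21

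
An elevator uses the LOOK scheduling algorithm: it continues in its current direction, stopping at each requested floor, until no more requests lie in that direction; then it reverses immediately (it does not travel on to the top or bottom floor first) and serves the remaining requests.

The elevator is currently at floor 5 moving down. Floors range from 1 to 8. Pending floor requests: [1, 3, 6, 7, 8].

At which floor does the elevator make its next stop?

Answer: 3

Derivation:
Current floor: 5, direction: down
Requests above: [6, 7, 8]
Requests below: [1, 3]
Moving down and requests lie below → nearest below is max([1, 3]) = 3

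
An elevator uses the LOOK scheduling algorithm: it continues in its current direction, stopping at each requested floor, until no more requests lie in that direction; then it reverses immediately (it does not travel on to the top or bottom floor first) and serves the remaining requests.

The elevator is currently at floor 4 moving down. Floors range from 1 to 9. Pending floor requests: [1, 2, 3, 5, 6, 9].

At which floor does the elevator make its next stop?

Answer: 3

Derivation:
Current floor: 4, direction: down
Requests above: [5, 6, 9]
Requests below: [1, 2, 3]
Moving down and requests lie below → nearest below is max([1, 2, 3]) = 3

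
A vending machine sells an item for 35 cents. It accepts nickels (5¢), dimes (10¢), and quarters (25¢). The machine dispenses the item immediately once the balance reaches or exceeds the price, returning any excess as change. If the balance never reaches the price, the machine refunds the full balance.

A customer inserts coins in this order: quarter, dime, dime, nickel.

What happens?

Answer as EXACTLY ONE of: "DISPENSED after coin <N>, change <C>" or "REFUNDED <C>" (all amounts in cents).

Price: 35¢
Coin 1 (quarter, 25¢): balance = 25¢
Coin 2 (dime, 10¢): balance = 35¢
  → balance >= price → DISPENSE, change = 35 - 35 = 0¢

Answer: DISPENSED after coin 2, change 0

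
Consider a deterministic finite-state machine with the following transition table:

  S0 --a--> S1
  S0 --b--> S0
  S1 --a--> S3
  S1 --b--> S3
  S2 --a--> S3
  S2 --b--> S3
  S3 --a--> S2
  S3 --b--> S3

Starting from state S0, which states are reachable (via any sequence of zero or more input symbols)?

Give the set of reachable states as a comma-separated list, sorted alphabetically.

BFS from S0:
  visit S0: S0--a-->S1 (new), S0--b-->S0 (seen)
  visit S1: S1--a-->S3 (new), S1--b-->S3 (seen)
  visit S3: S3--a-->S2 (new), S3--b-->S3 (seen)
  visit S2: S2--a-->S3 (seen), S2--b-->S3 (seen)

Answer: S0, S1, S2, S3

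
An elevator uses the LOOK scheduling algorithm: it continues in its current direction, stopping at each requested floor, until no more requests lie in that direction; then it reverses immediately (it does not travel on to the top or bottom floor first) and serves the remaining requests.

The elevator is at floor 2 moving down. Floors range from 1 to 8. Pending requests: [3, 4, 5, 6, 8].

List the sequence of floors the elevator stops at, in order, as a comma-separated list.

Current: 2, moving DOWN
Serve below first (descending): []
Then reverse, serve above (ascending): [3, 4, 5, 6, 8]

Answer: 3, 4, 5, 6, 8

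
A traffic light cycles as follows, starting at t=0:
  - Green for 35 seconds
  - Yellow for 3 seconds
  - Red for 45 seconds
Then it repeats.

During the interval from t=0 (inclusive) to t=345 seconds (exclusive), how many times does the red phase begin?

Cycle = 35+3+45 = 83s
red phase starts at t = k*83 + 38 for k=0,1,2,...
Need k*83+38 < 345 → k < 3.699
k ∈ {0, ..., 3} → 4 starts

Answer: 4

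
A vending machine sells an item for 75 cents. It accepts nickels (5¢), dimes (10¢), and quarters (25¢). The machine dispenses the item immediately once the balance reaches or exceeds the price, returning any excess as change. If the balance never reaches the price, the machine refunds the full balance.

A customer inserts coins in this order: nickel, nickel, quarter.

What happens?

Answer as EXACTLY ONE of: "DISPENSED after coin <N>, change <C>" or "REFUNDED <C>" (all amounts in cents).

Price: 75¢
Coin 1 (nickel, 5¢): balance = 5¢
Coin 2 (nickel, 5¢): balance = 10¢
Coin 3 (quarter, 25¢): balance = 35¢
All coins inserted, balance 35¢ < price 75¢ → REFUND 35¢

Answer: REFUNDED 35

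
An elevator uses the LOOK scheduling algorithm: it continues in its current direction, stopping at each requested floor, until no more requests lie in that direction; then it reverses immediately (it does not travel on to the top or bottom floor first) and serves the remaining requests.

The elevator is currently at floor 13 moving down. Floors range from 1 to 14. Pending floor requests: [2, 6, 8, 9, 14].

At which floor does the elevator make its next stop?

Current floor: 13, direction: down
Requests above: [14]
Requests below: [2, 6, 8, 9]
Moving down and requests lie below → nearest below is max([2, 6, 8, 9]) = 9

Answer: 9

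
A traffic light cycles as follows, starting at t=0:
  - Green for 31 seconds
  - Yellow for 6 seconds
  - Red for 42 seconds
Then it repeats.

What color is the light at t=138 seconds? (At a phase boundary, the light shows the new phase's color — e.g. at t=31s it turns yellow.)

Answer: red

Derivation:
Cycle length = 31 + 6 + 42 = 79s
t = 138, phase_t = 138 mod 79 = 59
59 >= 37 → RED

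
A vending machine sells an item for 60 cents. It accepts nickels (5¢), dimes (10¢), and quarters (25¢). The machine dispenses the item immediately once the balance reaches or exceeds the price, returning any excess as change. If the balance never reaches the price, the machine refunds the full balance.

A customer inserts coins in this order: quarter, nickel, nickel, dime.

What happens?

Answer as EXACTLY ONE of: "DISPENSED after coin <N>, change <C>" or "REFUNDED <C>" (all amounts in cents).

Price: 60¢
Coin 1 (quarter, 25¢): balance = 25¢
Coin 2 (nickel, 5¢): balance = 30¢
Coin 3 (nickel, 5¢): balance = 35¢
Coin 4 (dime, 10¢): balance = 45¢
All coins inserted, balance 45¢ < price 60¢ → REFUND 45¢

Answer: REFUNDED 45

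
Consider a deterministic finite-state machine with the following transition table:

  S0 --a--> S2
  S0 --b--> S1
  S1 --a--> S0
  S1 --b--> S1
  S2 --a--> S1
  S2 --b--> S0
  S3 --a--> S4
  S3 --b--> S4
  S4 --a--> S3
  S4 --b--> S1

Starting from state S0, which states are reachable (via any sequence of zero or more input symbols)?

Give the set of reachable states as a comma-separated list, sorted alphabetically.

BFS from S0:
  visit S0: S0--a-->S2 (new), S0--b-->S1 (new)
  visit S2: S2--a-->S1 (seen), S2--b-->S0 (seen)
  visit S1: S1--a-->S0 (seen), S1--b-->S1 (seen)

Answer: S0, S1, S2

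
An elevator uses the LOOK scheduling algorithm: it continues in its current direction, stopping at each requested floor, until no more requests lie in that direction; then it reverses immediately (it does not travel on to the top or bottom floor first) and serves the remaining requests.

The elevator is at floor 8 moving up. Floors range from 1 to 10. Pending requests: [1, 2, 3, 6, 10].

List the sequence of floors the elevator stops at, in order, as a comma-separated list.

Current: 8, moving UP
Serve above first (ascending): [10]
Then reverse, serve below (descending): [6, 3, 2, 1]

Answer: 10, 6, 3, 2, 1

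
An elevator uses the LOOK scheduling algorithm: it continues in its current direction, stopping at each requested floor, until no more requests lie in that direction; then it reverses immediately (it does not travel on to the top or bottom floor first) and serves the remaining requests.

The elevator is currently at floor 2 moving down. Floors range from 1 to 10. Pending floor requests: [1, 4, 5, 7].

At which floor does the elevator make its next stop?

Answer: 1

Derivation:
Current floor: 2, direction: down
Requests above: [4, 5, 7]
Requests below: [1]
Moving down and requests lie below → nearest below is max([1]) = 1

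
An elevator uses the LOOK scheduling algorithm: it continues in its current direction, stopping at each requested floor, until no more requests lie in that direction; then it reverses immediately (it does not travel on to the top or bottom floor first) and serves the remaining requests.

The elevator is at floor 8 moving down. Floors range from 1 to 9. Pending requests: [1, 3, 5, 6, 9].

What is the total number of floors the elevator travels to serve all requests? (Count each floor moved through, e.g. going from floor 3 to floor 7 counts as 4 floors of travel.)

Start at floor 8 moving down, LOOK stop order: [6, 5, 3, 1, 9]
  8 → 6: |6-8| = 2, total = 2
  6 → 5: |5-6| = 1, total = 3
  5 → 3: |3-5| = 2, total = 5
  3 → 1: |1-3| = 2, total = 7
  1 → 9: |9-1| = 8, total = 15

Answer: 15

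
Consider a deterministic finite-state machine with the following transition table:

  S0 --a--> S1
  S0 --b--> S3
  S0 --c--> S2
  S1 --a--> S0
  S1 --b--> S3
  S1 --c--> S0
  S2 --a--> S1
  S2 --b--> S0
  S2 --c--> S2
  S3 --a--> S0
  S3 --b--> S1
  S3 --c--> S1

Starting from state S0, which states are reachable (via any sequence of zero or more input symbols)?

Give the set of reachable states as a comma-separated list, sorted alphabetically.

BFS from S0:
  visit S0: S0--a-->S1 (new), S0--b-->S3 (new), S0--c-->S2 (new)
  visit S1: S1--a-->S0 (seen), S1--b-->S3 (seen), S1--c-->S0 (seen)
  visit S3: S3--a-->S0 (seen), S3--b-->S1 (seen), S3--c-->S1 (seen)
  visit S2: S2--a-->S1 (seen), S2--b-->S0 (seen), S2--c-->S2 (seen)

Answer: S0, S1, S2, S3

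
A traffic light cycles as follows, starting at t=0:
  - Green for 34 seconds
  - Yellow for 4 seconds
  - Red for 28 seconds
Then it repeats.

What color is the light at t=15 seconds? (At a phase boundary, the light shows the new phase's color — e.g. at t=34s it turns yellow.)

Cycle length = 34 + 4 + 28 = 66s
t = 15, phase_t = 15 mod 66 = 15
15 < 34 (green end) → GREEN

Answer: green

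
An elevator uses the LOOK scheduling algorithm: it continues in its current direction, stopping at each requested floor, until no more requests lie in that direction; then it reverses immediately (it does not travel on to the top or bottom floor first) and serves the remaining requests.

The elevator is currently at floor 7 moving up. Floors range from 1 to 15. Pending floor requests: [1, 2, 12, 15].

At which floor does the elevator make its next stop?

Current floor: 7, direction: up
Requests above: [12, 15]
Requests below: [1, 2]
Moving up and requests lie above → nearest above is min([12, 15]) = 12

Answer: 12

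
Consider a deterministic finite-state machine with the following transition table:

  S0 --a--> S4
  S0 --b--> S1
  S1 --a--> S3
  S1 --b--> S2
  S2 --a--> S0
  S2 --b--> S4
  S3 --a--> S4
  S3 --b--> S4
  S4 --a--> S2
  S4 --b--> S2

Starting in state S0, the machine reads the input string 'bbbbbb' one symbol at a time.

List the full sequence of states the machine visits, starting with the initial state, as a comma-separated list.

Start: S0
  read 'b': S0 --b--> S1
  read 'b': S1 --b--> S2
  read 'b': S2 --b--> S4
  read 'b': S4 --b--> S2
  read 'b': S2 --b--> S4
  read 'b': S4 --b--> S2

Answer: S0, S1, S2, S4, S2, S4, S2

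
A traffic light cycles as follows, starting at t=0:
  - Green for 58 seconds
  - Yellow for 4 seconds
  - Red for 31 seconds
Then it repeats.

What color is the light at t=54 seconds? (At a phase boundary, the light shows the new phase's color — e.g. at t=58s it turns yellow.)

Cycle length = 58 + 4 + 31 = 93s
t = 54, phase_t = 54 mod 93 = 54
54 < 58 (green end) → GREEN

Answer: green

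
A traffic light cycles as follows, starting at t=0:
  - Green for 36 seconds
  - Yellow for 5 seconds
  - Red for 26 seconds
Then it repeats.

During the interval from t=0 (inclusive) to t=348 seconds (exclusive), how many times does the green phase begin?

Answer: 6

Derivation:
Cycle = 36+5+26 = 67s
green phase starts at t = k*67 + 0 for k=0,1,2,...
Need k*67+0 < 348 → k < 5.194
k ∈ {0, ..., 5} → 6 starts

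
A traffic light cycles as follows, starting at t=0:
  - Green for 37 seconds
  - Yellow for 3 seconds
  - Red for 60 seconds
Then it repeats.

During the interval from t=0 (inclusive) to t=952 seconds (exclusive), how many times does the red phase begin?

Cycle = 37+3+60 = 100s
red phase starts at t = k*100 + 40 for k=0,1,2,...
Need k*100+40 < 952 → k < 9.120
k ∈ {0, ..., 9} → 10 starts

Answer: 10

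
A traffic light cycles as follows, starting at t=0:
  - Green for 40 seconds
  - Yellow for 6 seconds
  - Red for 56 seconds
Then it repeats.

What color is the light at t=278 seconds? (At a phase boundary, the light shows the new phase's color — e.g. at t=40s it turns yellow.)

Cycle length = 40 + 6 + 56 = 102s
t = 278, phase_t = 278 mod 102 = 74
74 >= 46 → RED

Answer: red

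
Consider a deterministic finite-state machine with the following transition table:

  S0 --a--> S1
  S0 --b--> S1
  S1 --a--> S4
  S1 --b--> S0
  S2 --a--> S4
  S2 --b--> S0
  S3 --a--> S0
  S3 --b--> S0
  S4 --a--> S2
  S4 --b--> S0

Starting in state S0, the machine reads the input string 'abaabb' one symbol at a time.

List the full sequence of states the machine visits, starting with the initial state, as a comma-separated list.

Answer: S0, S1, S0, S1, S4, S0, S1

Derivation:
Start: S0
  read 'a': S0 --a--> S1
  read 'b': S1 --b--> S0
  read 'a': S0 --a--> S1
  read 'a': S1 --a--> S4
  read 'b': S4 --b--> S0
  read 'b': S0 --b--> S1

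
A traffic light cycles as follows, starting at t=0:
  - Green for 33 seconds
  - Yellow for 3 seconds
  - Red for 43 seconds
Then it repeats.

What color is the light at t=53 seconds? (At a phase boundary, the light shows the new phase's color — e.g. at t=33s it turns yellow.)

Cycle length = 33 + 3 + 43 = 79s
t = 53, phase_t = 53 mod 79 = 53
53 >= 36 → RED

Answer: red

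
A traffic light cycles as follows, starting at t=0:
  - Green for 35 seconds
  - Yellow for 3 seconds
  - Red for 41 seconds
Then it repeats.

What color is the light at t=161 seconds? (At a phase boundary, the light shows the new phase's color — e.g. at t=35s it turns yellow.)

Answer: green

Derivation:
Cycle length = 35 + 3 + 41 = 79s
t = 161, phase_t = 161 mod 79 = 3
3 < 35 (green end) → GREEN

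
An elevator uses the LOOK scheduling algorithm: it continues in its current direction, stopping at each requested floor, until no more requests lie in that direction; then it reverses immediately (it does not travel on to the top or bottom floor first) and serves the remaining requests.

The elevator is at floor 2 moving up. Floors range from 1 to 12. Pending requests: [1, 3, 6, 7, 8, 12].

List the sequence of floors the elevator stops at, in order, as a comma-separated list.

Answer: 3, 6, 7, 8, 12, 1

Derivation:
Current: 2, moving UP
Serve above first (ascending): [3, 6, 7, 8, 12]
Then reverse, serve below (descending): [1]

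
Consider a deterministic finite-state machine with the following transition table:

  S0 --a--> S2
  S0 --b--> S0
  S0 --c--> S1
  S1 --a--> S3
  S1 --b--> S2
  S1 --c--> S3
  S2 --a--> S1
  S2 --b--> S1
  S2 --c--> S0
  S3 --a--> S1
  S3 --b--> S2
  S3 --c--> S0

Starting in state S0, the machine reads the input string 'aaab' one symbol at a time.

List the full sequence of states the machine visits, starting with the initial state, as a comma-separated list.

Answer: S0, S2, S1, S3, S2

Derivation:
Start: S0
  read 'a': S0 --a--> S2
  read 'a': S2 --a--> S1
  read 'a': S1 --a--> S3
  read 'b': S3 --b--> S2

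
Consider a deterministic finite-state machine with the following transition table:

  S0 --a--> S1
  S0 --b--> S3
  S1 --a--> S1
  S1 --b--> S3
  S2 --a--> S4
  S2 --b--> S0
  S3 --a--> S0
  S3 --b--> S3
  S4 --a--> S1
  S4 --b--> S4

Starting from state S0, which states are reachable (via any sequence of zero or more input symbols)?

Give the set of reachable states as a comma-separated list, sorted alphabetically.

BFS from S0:
  visit S0: S0--a-->S1 (new), S0--b-->S3 (new)
  visit S1: S1--a-->S1 (seen), S1--b-->S3 (seen)
  visit S3: S3--a-->S0 (seen), S3--b-->S3 (seen)

Answer: S0, S1, S3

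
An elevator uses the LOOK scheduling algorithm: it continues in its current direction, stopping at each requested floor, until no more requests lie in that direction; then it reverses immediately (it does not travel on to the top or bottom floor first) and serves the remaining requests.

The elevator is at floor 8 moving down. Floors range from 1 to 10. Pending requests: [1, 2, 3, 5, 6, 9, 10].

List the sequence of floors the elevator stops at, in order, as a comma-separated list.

Answer: 6, 5, 3, 2, 1, 9, 10

Derivation:
Current: 8, moving DOWN
Serve below first (descending): [6, 5, 3, 2, 1]
Then reverse, serve above (ascending): [9, 10]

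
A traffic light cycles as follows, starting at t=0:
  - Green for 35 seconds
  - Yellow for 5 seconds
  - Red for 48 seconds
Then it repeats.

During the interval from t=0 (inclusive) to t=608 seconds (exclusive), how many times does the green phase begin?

Cycle = 35+5+48 = 88s
green phase starts at t = k*88 + 0 for k=0,1,2,...
Need k*88+0 < 608 → k < 6.909
k ∈ {0, ..., 6} → 7 starts

Answer: 7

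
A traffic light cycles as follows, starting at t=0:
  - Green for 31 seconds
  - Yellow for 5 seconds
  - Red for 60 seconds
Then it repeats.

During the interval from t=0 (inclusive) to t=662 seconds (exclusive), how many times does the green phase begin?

Cycle = 31+5+60 = 96s
green phase starts at t = k*96 + 0 for k=0,1,2,...
Need k*96+0 < 662 → k < 6.896
k ∈ {0, ..., 6} → 7 starts

Answer: 7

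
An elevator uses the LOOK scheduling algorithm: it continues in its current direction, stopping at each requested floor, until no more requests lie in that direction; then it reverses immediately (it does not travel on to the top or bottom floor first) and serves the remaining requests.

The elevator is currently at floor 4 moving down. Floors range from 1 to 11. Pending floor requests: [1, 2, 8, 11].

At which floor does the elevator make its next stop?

Answer: 2

Derivation:
Current floor: 4, direction: down
Requests above: [8, 11]
Requests below: [1, 2]
Moving down and requests lie below → nearest below is max([1, 2]) = 2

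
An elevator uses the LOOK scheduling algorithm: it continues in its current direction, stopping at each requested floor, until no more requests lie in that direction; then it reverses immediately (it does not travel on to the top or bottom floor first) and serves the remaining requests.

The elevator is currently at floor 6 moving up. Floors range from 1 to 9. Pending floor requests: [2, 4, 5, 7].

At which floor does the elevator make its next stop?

Current floor: 6, direction: up
Requests above: [7]
Requests below: [2, 4, 5]
Moving up and requests lie above → nearest above is min([7]) = 7

Answer: 7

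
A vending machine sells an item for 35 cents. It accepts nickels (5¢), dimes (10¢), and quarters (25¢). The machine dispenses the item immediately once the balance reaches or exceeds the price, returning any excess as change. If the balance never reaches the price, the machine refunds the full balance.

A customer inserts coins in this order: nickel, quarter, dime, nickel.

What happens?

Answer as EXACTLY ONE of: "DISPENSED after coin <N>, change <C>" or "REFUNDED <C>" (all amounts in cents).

Price: 35¢
Coin 1 (nickel, 5¢): balance = 5¢
Coin 2 (quarter, 25¢): balance = 30¢
Coin 3 (dime, 10¢): balance = 40¢
  → balance >= price → DISPENSE, change = 40 - 35 = 5¢

Answer: DISPENSED after coin 3, change 5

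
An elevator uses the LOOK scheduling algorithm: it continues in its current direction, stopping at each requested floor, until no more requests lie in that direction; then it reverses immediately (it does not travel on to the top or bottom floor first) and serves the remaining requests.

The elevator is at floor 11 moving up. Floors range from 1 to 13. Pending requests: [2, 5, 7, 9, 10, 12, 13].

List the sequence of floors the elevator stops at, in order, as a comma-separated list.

Current: 11, moving UP
Serve above first (ascending): [12, 13]
Then reverse, serve below (descending): [10, 9, 7, 5, 2]

Answer: 12, 13, 10, 9, 7, 5, 2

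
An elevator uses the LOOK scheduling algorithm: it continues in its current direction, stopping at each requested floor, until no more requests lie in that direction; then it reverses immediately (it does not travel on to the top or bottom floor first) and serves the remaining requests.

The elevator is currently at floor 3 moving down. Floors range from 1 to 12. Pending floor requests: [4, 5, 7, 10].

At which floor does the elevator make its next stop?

Answer: 4

Derivation:
Current floor: 3, direction: down
Requests above: [4, 5, 7, 10]
Requests below: []
Moving down but no requests below → reverse; nearest above is min([4, 5, 7, 10]) = 4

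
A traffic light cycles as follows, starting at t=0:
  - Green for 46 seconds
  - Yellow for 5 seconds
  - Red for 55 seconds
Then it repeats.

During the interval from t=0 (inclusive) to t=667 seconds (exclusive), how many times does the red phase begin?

Answer: 6

Derivation:
Cycle = 46+5+55 = 106s
red phase starts at t = k*106 + 51 for k=0,1,2,...
Need k*106+51 < 667 → k < 5.811
k ∈ {0, ..., 5} → 6 starts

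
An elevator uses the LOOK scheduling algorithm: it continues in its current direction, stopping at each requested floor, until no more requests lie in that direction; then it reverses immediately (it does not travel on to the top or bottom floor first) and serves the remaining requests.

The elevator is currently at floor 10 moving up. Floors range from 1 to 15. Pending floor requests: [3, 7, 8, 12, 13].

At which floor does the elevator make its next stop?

Current floor: 10, direction: up
Requests above: [12, 13]
Requests below: [3, 7, 8]
Moving up and requests lie above → nearest above is min([12, 13]) = 12

Answer: 12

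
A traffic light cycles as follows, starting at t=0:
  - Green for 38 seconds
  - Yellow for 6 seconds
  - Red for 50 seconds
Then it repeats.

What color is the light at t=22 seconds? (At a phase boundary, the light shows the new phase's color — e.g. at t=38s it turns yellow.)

Cycle length = 38 + 6 + 50 = 94s
t = 22, phase_t = 22 mod 94 = 22
22 < 38 (green end) → GREEN

Answer: green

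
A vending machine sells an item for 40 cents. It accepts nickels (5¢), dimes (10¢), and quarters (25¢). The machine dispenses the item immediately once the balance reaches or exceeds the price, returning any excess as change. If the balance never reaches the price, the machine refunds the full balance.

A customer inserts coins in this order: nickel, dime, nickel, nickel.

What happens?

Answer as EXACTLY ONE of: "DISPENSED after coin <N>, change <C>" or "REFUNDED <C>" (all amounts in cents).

Answer: REFUNDED 25

Derivation:
Price: 40¢
Coin 1 (nickel, 5¢): balance = 5¢
Coin 2 (dime, 10¢): balance = 15¢
Coin 3 (nickel, 5¢): balance = 20¢
Coin 4 (nickel, 5¢): balance = 25¢
All coins inserted, balance 25¢ < price 40¢ → REFUND 25¢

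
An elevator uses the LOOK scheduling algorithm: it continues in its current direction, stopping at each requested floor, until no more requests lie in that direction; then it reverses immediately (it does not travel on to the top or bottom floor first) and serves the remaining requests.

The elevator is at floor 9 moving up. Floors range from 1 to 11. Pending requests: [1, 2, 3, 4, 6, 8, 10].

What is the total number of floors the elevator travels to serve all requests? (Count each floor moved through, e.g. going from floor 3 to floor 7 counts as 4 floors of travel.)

Answer: 10

Derivation:
Start at floor 9 moving up, LOOK stop order: [10, 8, 6, 4, 3, 2, 1]
  9 → 10: |10-9| = 1, total = 1
  10 → 8: |8-10| = 2, total = 3
  8 → 6: |6-8| = 2, total = 5
  6 → 4: |4-6| = 2, total = 7
  4 → 3: |3-4| = 1, total = 8
  3 → 2: |2-3| = 1, total = 9
  2 → 1: |1-2| = 1, total = 10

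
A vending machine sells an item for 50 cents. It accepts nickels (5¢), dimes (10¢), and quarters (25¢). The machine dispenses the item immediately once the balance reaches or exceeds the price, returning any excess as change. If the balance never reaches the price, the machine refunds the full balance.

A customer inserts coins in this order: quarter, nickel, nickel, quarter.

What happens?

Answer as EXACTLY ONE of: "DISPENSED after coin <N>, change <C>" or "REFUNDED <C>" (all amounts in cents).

Price: 50¢
Coin 1 (quarter, 25¢): balance = 25¢
Coin 2 (nickel, 5¢): balance = 30¢
Coin 3 (nickel, 5¢): balance = 35¢
Coin 4 (quarter, 25¢): balance = 60¢
  → balance >= price → DISPENSE, change = 60 - 50 = 10¢

Answer: DISPENSED after coin 4, change 10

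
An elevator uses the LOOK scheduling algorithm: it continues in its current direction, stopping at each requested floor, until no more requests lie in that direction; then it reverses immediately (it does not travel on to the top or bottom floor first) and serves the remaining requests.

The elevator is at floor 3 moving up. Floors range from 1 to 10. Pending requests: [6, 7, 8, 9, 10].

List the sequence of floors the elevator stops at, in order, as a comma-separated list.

Answer: 6, 7, 8, 9, 10

Derivation:
Current: 3, moving UP
Serve above first (ascending): [6, 7, 8, 9, 10]
Then reverse, serve below (descending): []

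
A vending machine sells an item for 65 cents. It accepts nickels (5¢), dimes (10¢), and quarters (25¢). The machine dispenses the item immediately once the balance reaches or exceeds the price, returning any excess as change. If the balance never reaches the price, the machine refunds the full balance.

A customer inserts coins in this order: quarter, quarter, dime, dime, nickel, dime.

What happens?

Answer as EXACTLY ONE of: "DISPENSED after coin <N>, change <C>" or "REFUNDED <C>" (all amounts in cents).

Price: 65¢
Coin 1 (quarter, 25¢): balance = 25¢
Coin 2 (quarter, 25¢): balance = 50¢
Coin 3 (dime, 10¢): balance = 60¢
Coin 4 (dime, 10¢): balance = 70¢
  → balance >= price → DISPENSE, change = 70 - 65 = 5¢

Answer: DISPENSED after coin 4, change 5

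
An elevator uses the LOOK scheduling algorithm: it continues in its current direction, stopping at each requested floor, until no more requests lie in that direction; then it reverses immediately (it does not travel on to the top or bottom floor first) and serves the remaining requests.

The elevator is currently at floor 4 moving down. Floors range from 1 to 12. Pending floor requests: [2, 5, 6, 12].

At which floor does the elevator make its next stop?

Answer: 2

Derivation:
Current floor: 4, direction: down
Requests above: [5, 6, 12]
Requests below: [2]
Moving down and requests lie below → nearest below is max([2]) = 2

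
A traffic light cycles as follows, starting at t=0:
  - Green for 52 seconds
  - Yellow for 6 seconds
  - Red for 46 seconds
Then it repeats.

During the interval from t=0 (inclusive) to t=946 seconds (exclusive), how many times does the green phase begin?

Answer: 10

Derivation:
Cycle = 52+6+46 = 104s
green phase starts at t = k*104 + 0 for k=0,1,2,...
Need k*104+0 < 946 → k < 9.096
k ∈ {0, ..., 9} → 10 starts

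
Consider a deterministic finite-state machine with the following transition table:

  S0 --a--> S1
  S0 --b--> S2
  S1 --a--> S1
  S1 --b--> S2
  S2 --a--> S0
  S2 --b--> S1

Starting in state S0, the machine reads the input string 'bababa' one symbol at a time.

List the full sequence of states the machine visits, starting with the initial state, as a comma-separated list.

Answer: S0, S2, S0, S2, S0, S2, S0

Derivation:
Start: S0
  read 'b': S0 --b--> S2
  read 'a': S2 --a--> S0
  read 'b': S0 --b--> S2
  read 'a': S2 --a--> S0
  read 'b': S0 --b--> S2
  read 'a': S2 --a--> S0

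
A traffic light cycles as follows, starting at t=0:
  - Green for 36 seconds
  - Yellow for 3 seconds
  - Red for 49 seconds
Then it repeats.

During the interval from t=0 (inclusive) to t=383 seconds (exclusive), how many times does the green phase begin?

Answer: 5

Derivation:
Cycle = 36+3+49 = 88s
green phase starts at t = k*88 + 0 for k=0,1,2,...
Need k*88+0 < 383 → k < 4.352
k ∈ {0, ..., 4} → 5 starts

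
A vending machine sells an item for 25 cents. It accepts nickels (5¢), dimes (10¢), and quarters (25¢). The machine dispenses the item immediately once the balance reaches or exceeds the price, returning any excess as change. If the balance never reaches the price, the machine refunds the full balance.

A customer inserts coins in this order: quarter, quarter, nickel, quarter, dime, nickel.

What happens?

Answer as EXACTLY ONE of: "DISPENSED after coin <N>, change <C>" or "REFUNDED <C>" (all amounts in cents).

Price: 25¢
Coin 1 (quarter, 25¢): balance = 25¢
  → balance >= price → DISPENSE, change = 25 - 25 = 0¢

Answer: DISPENSED after coin 1, change 0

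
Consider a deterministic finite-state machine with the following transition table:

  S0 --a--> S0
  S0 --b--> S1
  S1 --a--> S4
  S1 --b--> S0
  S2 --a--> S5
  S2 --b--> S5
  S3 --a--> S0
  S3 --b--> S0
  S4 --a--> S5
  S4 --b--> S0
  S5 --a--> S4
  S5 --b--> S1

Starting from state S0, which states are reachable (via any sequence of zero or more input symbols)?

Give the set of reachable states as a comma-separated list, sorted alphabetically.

Answer: S0, S1, S4, S5

Derivation:
BFS from S0:
  visit S0: S0--a-->S0 (seen), S0--b-->S1 (new)
  visit S1: S1--a-->S4 (new), S1--b-->S0 (seen)
  visit S4: S4--a-->S5 (new), S4--b-->S0 (seen)
  visit S5: S5--a-->S4 (seen), S5--b-->S1 (seen)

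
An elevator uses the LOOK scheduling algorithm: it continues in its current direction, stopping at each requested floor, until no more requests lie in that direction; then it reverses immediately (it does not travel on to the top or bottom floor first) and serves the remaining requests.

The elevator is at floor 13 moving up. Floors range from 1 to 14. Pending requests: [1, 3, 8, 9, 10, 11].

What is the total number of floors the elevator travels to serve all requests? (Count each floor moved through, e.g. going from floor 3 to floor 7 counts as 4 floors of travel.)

Answer: 12

Derivation:
Start at floor 13 moving up, LOOK stop order: [11, 10, 9, 8, 3, 1]
  13 → 11: |11-13| = 2, total = 2
  11 → 10: |10-11| = 1, total = 3
  10 → 9: |9-10| = 1, total = 4
  9 → 8: |8-9| = 1, total = 5
  8 → 3: |3-8| = 5, total = 10
  3 → 1: |1-3| = 2, total = 12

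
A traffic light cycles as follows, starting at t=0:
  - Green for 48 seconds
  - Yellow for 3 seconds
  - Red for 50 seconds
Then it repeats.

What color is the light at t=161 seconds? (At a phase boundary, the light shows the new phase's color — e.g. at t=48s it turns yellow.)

Answer: red

Derivation:
Cycle length = 48 + 3 + 50 = 101s
t = 161, phase_t = 161 mod 101 = 60
60 >= 51 → RED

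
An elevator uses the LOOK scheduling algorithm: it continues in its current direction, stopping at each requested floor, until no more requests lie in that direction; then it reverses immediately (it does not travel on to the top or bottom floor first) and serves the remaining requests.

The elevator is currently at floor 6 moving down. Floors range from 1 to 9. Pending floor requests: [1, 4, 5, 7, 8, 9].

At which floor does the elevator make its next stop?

Current floor: 6, direction: down
Requests above: [7, 8, 9]
Requests below: [1, 4, 5]
Moving down and requests lie below → nearest below is max([1, 4, 5]) = 5

Answer: 5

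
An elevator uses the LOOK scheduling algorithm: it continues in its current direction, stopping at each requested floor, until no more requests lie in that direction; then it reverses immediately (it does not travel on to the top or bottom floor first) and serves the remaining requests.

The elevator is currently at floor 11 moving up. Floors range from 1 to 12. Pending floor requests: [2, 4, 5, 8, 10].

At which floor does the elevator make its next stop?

Current floor: 11, direction: up
Requests above: []
Requests below: [2, 4, 5, 8, 10]
Moving up but no requests above → reverse; nearest below is max([2, 4, 5, 8, 10]) = 10

Answer: 10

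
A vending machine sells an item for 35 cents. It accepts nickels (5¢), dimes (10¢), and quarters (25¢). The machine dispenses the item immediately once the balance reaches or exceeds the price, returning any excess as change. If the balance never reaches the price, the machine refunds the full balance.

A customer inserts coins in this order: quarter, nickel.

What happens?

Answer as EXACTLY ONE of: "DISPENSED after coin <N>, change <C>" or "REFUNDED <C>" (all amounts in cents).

Answer: REFUNDED 30

Derivation:
Price: 35¢
Coin 1 (quarter, 25¢): balance = 25¢
Coin 2 (nickel, 5¢): balance = 30¢
All coins inserted, balance 30¢ < price 35¢ → REFUND 30¢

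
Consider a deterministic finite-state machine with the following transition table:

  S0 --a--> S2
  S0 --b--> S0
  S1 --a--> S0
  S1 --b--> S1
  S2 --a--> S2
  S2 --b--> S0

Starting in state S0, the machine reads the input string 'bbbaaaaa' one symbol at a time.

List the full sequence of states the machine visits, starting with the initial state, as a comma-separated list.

Answer: S0, S0, S0, S0, S2, S2, S2, S2, S2

Derivation:
Start: S0
  read 'b': S0 --b--> S0
  read 'b': S0 --b--> S0
  read 'b': S0 --b--> S0
  read 'a': S0 --a--> S2
  read 'a': S2 --a--> S2
  read 'a': S2 --a--> S2
  read 'a': S2 --a--> S2
  read 'a': S2 --a--> S2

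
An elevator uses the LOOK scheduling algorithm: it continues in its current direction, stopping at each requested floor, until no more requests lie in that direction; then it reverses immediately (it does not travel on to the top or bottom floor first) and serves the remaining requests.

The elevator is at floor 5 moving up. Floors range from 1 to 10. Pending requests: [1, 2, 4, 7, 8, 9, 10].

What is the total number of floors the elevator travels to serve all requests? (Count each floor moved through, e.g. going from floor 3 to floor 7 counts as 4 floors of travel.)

Start at floor 5 moving up, LOOK stop order: [7, 8, 9, 10, 4, 2, 1]
  5 → 7: |7-5| = 2, total = 2
  7 → 8: |8-7| = 1, total = 3
  8 → 9: |9-8| = 1, total = 4
  9 → 10: |10-9| = 1, total = 5
  10 → 4: |4-10| = 6, total = 11
  4 → 2: |2-4| = 2, total = 13
  2 → 1: |1-2| = 1, total = 14

Answer: 14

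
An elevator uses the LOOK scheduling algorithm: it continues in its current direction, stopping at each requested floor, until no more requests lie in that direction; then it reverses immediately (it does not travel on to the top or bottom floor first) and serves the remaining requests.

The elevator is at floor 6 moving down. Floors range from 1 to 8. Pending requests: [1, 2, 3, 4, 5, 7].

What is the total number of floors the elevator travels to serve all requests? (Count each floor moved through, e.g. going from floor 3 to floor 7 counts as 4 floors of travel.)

Start at floor 6 moving down, LOOK stop order: [5, 4, 3, 2, 1, 7]
  6 → 5: |5-6| = 1, total = 1
  5 → 4: |4-5| = 1, total = 2
  4 → 3: |3-4| = 1, total = 3
  3 → 2: |2-3| = 1, total = 4
  2 → 1: |1-2| = 1, total = 5
  1 → 7: |7-1| = 6, total = 11

Answer: 11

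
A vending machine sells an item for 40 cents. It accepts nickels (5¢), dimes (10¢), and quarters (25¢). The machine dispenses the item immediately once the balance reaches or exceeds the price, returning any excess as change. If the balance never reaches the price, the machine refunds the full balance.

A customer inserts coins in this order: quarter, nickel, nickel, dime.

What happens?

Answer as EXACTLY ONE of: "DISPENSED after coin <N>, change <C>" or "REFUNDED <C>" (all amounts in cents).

Price: 40¢
Coin 1 (quarter, 25¢): balance = 25¢
Coin 2 (nickel, 5¢): balance = 30¢
Coin 3 (nickel, 5¢): balance = 35¢
Coin 4 (dime, 10¢): balance = 45¢
  → balance >= price → DISPENSE, change = 45 - 40 = 5¢

Answer: DISPENSED after coin 4, change 5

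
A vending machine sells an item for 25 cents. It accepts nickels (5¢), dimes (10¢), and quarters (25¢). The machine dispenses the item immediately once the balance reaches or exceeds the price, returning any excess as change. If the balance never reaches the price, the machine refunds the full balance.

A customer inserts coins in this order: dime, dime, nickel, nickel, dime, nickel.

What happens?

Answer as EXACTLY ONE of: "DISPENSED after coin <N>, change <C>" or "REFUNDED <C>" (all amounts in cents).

Answer: DISPENSED after coin 3, change 0

Derivation:
Price: 25¢
Coin 1 (dime, 10¢): balance = 10¢
Coin 2 (dime, 10¢): balance = 20¢
Coin 3 (nickel, 5¢): balance = 25¢
  → balance >= price → DISPENSE, change = 25 - 25 = 0¢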